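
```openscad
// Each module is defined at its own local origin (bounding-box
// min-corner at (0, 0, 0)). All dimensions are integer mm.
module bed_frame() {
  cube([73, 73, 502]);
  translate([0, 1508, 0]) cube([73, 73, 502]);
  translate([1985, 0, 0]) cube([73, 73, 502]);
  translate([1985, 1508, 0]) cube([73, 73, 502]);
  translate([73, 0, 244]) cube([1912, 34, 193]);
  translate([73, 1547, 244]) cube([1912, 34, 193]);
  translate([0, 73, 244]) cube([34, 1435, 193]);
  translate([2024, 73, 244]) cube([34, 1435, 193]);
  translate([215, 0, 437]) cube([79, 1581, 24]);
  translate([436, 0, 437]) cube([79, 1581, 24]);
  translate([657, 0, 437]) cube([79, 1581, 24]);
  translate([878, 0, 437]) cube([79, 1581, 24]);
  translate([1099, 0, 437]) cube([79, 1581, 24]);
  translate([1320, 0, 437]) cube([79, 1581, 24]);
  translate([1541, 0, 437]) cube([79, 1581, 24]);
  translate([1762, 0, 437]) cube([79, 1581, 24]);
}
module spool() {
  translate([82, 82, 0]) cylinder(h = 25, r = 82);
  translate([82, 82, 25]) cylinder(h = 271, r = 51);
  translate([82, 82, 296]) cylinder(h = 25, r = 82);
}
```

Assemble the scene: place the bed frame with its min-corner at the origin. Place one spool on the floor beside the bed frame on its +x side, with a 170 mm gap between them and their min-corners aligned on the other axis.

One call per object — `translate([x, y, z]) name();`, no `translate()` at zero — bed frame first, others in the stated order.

bed_frame();
translate([2228, 0, 0]) spool();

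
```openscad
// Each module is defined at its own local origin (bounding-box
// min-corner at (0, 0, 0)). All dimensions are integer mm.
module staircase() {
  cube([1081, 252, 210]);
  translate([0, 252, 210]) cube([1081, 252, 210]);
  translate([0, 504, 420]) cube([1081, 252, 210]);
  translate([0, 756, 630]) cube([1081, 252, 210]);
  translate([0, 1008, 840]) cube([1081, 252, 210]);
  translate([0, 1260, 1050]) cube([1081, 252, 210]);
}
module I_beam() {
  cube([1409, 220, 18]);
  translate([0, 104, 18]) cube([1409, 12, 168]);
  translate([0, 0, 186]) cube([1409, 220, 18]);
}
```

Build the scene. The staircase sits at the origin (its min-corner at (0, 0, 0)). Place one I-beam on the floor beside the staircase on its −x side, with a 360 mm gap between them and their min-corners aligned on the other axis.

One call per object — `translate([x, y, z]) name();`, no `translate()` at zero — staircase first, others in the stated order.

staircase();
translate([-1769, 0, 0]) I_beam();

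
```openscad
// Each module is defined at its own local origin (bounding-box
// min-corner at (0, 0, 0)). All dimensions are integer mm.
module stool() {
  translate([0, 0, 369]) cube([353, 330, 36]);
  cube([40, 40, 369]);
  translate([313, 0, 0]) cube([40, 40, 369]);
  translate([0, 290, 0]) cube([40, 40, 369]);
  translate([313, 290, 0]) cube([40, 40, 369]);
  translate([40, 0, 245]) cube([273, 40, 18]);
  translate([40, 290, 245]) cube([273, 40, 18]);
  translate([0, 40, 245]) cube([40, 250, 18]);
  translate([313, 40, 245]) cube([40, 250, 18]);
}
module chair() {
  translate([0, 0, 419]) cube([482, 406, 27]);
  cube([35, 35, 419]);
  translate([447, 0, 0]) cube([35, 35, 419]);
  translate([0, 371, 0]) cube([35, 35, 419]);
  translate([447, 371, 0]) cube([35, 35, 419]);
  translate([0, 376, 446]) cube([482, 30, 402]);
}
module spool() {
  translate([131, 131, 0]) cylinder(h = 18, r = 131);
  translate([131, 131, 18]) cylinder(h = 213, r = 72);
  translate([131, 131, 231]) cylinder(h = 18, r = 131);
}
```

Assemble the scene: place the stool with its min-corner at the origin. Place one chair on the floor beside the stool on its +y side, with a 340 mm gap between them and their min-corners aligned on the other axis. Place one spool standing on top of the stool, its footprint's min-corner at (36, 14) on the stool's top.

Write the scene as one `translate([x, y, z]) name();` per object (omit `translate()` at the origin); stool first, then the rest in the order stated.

stool();
translate([0, 670, 0]) chair();
translate([36, 14, 405]) spool();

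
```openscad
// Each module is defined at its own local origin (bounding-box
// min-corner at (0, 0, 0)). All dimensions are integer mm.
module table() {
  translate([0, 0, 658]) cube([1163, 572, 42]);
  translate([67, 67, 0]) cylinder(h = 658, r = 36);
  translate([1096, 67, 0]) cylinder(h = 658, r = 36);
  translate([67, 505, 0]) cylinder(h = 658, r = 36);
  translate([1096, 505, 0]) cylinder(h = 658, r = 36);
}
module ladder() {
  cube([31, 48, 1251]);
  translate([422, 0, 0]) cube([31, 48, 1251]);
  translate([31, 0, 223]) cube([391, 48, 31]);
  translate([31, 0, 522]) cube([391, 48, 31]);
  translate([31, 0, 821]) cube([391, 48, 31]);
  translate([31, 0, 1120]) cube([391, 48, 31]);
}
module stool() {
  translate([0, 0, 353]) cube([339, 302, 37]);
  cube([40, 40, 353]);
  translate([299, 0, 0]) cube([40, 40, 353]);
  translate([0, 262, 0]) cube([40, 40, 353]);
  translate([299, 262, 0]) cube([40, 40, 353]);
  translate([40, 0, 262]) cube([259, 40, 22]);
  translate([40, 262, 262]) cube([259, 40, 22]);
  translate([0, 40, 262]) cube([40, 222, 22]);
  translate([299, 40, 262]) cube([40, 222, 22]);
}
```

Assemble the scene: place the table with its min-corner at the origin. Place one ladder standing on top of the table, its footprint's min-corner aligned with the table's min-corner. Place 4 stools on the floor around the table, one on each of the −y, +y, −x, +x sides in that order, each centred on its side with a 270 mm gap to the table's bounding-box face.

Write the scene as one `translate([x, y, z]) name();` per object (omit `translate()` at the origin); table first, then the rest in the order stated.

table();
translate([0, 0, 700]) ladder();
translate([412, -572, 0]) stool();
translate([412, 842, 0]) stool();
translate([-609, 135, 0]) stool();
translate([1433, 135, 0]) stool();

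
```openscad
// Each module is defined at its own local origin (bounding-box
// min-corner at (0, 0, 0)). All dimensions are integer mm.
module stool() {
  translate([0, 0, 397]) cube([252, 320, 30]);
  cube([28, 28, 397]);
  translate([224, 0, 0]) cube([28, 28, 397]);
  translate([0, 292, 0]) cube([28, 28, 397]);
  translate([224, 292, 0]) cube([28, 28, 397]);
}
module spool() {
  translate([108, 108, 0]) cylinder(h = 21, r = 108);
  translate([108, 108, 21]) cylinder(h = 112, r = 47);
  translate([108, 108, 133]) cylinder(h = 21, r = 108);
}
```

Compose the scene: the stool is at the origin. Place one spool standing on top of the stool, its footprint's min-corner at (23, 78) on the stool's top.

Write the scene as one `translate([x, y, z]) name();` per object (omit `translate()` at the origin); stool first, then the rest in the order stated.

stool();
translate([23, 78, 427]) spool();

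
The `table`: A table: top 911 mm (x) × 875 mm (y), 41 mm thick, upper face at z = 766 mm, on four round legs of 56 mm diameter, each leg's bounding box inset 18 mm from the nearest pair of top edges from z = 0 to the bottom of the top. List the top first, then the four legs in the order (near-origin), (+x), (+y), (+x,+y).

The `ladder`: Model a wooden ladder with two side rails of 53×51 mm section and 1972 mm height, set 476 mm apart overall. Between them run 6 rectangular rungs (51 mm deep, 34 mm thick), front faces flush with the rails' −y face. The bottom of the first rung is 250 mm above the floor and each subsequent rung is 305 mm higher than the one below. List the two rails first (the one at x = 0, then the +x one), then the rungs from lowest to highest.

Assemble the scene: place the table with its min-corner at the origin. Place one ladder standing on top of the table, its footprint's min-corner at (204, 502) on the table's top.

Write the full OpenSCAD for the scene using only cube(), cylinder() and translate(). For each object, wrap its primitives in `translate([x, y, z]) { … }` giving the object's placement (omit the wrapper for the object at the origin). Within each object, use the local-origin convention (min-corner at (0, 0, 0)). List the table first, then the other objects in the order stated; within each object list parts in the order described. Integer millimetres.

translate([0, 0, 725]) cube([911, 875, 41]);
translate([46, 46, 0]) cylinder(h = 725, r = 28);
translate([865, 46, 0]) cylinder(h = 725, r = 28);
translate([46, 829, 0]) cylinder(h = 725, r = 28);
translate([865, 829, 0]) cylinder(h = 725, r = 28);
translate([204, 502, 766]) {
  cube([53, 51, 1972]);
  translate([423, 0, 0]) cube([53, 51, 1972]);
  translate([53, 0, 250]) cube([370, 51, 34]);
  translate([53, 0, 555]) cube([370, 51, 34]);
  translate([53, 0, 860]) cube([370, 51, 34]);
  translate([53, 0, 1165]) cube([370, 51, 34]);
  translate([53, 0, 1470]) cube([370, 51, 34]);
  translate([53, 0, 1775]) cube([370, 51, 34]);
}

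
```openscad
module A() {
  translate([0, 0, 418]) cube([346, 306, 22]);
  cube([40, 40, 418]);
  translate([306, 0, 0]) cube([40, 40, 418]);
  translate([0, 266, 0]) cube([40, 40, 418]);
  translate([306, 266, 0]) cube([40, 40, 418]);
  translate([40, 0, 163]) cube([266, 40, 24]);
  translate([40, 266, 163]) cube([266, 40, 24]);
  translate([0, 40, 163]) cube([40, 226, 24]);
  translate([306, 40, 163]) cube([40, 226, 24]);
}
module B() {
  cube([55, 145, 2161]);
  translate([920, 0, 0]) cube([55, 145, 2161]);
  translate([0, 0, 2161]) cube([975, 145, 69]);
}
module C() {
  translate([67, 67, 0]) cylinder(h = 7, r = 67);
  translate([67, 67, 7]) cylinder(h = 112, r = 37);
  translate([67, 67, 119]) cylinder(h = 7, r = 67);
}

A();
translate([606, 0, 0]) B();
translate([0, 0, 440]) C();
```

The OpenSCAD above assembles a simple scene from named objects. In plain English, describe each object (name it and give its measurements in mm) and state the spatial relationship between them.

A is a simple wooden stool: a rectangular seat 346 mm (x) by 306 mm (y), 22 mm thick, top face at z = 440 mm, on four square legs, each 40×40 mm in cross-section. The legs rest on z = 0, each flush with a corner of the seat. Four stretchers, 40 mm wide and 24 mm tall, connect adjacent legs with their undersides at z = 163 mm, each running between the inner faces of the legs it joins and aligned with the legs' outer faces on the other axis.

B is a rectangular door frame: two vertical jambs of 55×145 mm section, 2161 mm tall, with a clear opening 865 mm wide between their inner faces. A header 69 mm tall and 145 mm deep lies on top of the jambs and spans the full outside width.

C is a spool: two coaxial disc flanges of radius 67 mm and thickness 7 mm, joined by a core cylinder of radius 37 mm and height 112 mm. The lower flange rests on z = 0 and the three cylinders share a vertical axis.

The door frame is on the floor beside the stool on its +x side. The spool is on top of the stool.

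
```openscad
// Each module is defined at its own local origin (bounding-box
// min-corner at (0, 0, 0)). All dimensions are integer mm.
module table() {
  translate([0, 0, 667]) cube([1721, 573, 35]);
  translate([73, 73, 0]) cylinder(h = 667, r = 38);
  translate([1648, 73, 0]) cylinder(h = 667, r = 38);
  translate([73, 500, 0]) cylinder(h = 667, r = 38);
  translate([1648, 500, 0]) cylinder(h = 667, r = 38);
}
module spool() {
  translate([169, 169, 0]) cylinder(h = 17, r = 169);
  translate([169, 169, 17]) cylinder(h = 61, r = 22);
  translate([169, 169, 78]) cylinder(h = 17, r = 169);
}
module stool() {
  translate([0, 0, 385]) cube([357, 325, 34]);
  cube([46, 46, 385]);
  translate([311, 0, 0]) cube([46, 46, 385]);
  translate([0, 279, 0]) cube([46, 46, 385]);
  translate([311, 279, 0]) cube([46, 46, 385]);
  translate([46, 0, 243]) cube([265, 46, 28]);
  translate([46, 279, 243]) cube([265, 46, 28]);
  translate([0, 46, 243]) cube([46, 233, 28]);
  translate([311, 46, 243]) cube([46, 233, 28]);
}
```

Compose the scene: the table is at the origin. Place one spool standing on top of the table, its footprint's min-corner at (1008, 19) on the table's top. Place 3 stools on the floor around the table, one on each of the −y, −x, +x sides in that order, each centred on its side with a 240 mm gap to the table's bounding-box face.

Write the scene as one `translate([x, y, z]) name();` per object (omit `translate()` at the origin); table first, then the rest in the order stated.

table();
translate([1008, 19, 702]) spool();
translate([682, -565, 0]) stool();
translate([-597, 124, 0]) stool();
translate([1961, 124, 0]) stool();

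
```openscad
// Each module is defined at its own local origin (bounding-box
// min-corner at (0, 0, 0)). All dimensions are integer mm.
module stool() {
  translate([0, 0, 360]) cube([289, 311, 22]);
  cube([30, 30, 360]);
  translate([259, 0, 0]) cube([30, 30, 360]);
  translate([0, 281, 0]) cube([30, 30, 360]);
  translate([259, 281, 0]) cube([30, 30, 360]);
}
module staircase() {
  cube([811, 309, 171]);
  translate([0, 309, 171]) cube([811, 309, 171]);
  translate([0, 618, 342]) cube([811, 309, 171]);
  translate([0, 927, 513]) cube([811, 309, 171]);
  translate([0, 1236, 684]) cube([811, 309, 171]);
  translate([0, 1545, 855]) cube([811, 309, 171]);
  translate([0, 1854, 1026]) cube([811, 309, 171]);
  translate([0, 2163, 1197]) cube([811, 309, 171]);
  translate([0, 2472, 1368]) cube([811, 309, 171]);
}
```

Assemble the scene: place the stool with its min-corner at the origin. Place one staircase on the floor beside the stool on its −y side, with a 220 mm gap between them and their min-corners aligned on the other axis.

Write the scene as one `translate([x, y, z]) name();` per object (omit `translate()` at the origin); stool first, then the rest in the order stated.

stool();
translate([0, -3001, 0]) staircase();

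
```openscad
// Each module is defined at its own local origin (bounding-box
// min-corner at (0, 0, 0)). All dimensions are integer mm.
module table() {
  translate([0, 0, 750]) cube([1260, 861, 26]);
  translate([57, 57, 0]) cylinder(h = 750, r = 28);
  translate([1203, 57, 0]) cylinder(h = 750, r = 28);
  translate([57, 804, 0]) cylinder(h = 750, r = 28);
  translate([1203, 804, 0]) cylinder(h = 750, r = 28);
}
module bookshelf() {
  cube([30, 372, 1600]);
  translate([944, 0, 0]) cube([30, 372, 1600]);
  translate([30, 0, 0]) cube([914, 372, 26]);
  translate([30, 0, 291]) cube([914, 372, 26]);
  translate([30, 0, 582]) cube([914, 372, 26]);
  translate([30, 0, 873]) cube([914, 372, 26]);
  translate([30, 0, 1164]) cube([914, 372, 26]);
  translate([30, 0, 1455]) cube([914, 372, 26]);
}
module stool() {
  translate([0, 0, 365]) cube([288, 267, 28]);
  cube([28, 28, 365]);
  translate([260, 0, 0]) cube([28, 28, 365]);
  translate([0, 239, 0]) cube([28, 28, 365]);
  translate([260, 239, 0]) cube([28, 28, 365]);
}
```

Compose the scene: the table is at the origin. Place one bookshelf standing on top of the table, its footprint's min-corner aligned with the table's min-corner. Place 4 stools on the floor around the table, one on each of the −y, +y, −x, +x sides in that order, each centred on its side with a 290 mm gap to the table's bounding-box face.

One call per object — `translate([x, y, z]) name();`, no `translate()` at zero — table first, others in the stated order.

table();
translate([0, 0, 776]) bookshelf();
translate([486, -557, 0]) stool();
translate([486, 1151, 0]) stool();
translate([-578, 297, 0]) stool();
translate([1550, 297, 0]) stool();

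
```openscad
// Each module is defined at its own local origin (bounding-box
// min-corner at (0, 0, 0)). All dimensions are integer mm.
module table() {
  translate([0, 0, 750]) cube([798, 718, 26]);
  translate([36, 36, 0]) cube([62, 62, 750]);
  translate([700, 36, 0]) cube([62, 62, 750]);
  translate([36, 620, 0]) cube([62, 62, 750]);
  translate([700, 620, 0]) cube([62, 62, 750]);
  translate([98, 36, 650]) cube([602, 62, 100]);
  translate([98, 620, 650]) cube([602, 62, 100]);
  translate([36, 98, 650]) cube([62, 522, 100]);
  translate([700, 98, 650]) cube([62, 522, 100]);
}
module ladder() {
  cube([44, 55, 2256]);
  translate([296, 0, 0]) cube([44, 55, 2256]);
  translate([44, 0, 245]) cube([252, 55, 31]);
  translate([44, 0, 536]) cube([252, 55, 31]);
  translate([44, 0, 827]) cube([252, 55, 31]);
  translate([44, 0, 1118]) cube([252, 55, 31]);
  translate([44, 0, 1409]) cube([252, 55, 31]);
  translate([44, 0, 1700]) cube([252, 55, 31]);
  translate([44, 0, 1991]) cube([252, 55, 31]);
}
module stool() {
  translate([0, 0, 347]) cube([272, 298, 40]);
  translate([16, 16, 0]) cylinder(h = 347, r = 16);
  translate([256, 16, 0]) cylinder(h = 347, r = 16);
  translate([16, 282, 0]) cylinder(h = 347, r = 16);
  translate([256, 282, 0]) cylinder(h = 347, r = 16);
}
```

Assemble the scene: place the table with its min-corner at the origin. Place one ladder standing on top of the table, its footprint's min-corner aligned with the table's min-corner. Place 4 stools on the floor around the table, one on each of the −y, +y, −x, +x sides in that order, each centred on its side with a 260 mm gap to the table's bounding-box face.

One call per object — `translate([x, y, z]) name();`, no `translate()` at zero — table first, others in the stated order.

table();
translate([0, 0, 776]) ladder();
translate([263, -558, 0]) stool();
translate([263, 978, 0]) stool();
translate([-532, 210, 0]) stool();
translate([1058, 210, 0]) stool();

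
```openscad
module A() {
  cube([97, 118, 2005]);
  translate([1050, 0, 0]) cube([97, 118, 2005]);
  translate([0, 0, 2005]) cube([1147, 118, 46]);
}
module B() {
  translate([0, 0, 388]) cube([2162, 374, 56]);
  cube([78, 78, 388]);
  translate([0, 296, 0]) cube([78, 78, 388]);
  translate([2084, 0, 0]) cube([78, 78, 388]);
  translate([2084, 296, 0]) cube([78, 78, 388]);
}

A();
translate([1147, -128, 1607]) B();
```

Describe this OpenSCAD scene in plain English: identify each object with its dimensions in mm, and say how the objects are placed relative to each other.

A is a door frame. The clear opening is 953 mm wide and 2005 mm high. Two 97 mm wide jambs, 118 mm deep, stand either side of the opening from the floor to the top of the opening. A 46 mm thick head sits across the top of both jambs, spanning the full outside width of the frame.

B is a long wooden bench with a 2162 mm (x) × 374 mm (y) seat, 56 mm thick, its top surface 444 mm above the floor. Four 78 mm square legs at the seat corners, flush with the edges, run from z = 0 to the seat underside.

The bench is beside the door frame with their tops flush at z = 2051.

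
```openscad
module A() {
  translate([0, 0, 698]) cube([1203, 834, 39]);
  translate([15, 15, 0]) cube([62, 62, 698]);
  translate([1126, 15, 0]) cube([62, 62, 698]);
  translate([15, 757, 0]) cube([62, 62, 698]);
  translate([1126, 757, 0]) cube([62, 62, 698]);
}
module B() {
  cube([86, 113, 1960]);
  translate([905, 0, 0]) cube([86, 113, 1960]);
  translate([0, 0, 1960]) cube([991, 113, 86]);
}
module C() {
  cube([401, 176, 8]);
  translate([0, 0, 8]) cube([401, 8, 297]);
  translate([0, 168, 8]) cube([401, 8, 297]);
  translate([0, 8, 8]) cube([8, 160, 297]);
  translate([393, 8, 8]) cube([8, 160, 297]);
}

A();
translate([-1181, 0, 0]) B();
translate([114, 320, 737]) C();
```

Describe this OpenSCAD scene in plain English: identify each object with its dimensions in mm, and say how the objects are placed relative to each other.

A is a table with a 1203×834 mm rectangular top, 39 mm thick, top surface at z = 737 mm, supported by four 62×62 mm square legs, each inset 15 mm from the nearest pair of top edges, running from the floor.

B is a rectangular door frame: two vertical jambs of 86×113 mm section, 1960 mm tall, with a clear opening 819 mm wide between their inner faces. A header 86 mm tall and 113 mm deep lies on top of the jambs and spans the full outside width.

C is an open-topped rectangular box: outside dimensions 401×176×305 mm, with a uniform wall and base thickness of 8 mm. The base is a full 401×176 slab on the floor; four walls sit on top of the base. The front and back walls (the −y and +y sides) span the full width; the two side walls fit between them.

The door frame is on the floor beside the table on its −x side. The open box is on top of the table.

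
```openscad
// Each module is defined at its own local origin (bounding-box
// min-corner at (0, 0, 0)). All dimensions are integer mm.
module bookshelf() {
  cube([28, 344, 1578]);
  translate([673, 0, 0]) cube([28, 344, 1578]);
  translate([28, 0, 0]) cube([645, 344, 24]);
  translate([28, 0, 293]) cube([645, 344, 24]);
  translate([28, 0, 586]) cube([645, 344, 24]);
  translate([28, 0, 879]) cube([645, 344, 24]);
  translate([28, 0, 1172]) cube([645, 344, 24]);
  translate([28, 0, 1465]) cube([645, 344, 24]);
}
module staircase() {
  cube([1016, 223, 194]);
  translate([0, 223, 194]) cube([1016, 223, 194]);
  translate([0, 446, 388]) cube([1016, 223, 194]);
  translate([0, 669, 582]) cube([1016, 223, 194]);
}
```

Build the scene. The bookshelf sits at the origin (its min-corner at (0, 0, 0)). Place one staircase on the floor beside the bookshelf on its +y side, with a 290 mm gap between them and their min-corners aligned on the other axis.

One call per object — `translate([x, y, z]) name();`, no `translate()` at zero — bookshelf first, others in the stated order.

bookshelf();
translate([0, 634, 0]) staircase();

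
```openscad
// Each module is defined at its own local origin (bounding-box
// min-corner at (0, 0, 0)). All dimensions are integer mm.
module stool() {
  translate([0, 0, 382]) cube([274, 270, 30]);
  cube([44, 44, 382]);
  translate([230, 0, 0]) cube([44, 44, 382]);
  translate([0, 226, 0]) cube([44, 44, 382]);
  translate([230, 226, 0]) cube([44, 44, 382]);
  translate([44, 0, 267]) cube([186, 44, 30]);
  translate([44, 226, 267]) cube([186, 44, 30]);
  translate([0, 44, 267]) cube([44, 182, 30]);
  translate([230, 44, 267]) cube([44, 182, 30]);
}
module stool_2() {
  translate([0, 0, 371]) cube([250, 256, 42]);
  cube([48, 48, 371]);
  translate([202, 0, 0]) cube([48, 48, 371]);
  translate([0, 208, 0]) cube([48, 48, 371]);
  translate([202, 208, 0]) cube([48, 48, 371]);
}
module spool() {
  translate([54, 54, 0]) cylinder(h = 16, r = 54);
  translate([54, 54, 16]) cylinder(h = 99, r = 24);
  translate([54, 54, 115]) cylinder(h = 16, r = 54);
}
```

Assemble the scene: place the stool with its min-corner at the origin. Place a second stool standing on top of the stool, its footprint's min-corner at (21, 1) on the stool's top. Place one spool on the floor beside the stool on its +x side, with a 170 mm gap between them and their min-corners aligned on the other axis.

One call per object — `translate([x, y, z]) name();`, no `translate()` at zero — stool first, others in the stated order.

stool();
translate([21, 1, 412]) stool_2();
translate([444, 0, 0]) spool();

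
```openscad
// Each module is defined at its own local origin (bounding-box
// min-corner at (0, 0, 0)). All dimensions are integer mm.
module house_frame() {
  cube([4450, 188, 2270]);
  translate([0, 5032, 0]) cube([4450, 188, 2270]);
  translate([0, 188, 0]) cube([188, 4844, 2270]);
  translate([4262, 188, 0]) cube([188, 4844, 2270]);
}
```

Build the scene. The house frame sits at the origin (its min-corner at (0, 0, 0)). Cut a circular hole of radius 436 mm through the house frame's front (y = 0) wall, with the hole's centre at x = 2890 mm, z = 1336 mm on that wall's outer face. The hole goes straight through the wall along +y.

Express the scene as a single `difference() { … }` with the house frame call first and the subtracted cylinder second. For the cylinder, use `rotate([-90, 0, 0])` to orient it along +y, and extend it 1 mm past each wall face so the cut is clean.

difference() {
  house_frame();
  translate([2890, -1, 1336]) rotate([-90, 0, 0]) cylinder(h = 190, r = 436);
}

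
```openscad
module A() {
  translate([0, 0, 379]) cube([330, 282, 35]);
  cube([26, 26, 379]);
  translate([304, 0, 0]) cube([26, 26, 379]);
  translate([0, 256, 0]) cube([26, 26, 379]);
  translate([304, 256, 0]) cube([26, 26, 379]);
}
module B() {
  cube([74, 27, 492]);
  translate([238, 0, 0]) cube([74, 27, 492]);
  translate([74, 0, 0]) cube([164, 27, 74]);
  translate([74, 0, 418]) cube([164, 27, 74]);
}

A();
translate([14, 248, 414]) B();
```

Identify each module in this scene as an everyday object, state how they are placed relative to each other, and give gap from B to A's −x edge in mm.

The picture frame's min-x is at 14; the stool's min-x is 0; gap = 14 mm.

A is a stool. B is a picture frame. The picture frame is on top of the stool. The gap from the picture frame to the stool's −x edge is 14 mm.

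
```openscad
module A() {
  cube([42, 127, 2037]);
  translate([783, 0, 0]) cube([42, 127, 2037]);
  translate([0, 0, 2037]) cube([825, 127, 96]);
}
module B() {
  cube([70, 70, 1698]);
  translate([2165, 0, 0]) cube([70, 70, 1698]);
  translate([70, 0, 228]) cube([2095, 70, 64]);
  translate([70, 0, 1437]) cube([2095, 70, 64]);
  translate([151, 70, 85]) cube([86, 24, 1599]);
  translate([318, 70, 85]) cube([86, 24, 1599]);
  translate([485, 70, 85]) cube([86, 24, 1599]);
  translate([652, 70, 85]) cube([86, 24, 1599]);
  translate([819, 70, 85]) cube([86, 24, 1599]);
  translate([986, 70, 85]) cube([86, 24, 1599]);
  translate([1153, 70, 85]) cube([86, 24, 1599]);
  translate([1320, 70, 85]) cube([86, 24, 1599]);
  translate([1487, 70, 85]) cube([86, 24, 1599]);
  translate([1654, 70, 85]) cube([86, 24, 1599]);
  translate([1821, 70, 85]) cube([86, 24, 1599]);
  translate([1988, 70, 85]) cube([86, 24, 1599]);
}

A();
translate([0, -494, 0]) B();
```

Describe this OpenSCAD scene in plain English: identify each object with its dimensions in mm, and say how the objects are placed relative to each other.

A is a door frame. The clear opening is 741 mm wide and 2037 mm high. Two 42 mm wide jambs, 127 mm deep, stand either side of the opening from the floor to the top of the opening. A 96 mm thick head sits across the top of both jambs, spanning the full outside width of the frame.

B is a fence section. Two 70×70 mm posts, 1698 mm tall, stand on the floor with a clear span of 2095 mm between their inner faces. Two horizontal rails of 70×64 mm section span the gap between the posts with their undersides at z = 228 mm and z = 1437 mm, flush with the posts' −y face. 12 pickets, each 86 mm wide, 24 mm thick and 1599 mm tall, are fixed to the +y face of the rails with their bottoms at z = 85 mm, evenly spaced across the span with equal gaps (rounded down to the nearest mm) at the −x end and between each pair — any rounding remainder accumulates at the +x end.

The fence section is on the floor beside the door frame on its −y side.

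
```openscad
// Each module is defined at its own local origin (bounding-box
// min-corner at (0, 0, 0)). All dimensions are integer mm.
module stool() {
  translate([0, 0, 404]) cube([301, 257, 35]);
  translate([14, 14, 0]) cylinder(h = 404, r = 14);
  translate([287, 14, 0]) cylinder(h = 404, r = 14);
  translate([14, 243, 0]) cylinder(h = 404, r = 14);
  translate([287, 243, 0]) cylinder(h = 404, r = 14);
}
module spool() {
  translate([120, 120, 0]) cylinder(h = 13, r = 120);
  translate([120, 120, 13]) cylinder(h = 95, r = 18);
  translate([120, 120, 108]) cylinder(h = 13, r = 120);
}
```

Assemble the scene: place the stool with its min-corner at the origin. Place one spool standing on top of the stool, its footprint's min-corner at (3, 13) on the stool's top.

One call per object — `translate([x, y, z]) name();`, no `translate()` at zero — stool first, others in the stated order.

stool();
translate([3, 13, 439]) spool();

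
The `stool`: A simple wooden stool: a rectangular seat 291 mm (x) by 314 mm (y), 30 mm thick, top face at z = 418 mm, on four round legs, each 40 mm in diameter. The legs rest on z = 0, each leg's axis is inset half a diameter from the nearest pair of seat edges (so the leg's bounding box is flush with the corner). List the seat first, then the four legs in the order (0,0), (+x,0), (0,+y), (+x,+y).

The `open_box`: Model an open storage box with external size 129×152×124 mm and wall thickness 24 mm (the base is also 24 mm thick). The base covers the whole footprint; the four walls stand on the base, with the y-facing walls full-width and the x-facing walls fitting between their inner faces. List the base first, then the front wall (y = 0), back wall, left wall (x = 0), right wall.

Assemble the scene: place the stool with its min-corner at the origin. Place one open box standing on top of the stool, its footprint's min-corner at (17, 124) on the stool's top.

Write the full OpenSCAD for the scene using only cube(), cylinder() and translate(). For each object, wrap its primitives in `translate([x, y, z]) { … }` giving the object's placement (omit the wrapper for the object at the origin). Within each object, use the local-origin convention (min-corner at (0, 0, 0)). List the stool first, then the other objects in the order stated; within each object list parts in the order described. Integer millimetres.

translate([0, 0, 388]) cube([291, 314, 30]);
translate([20, 20, 0]) cylinder(h = 388, r = 20);
translate([271, 20, 0]) cylinder(h = 388, r = 20);
translate([20, 294, 0]) cylinder(h = 388, r = 20);
translate([271, 294, 0]) cylinder(h = 388, r = 20);
translate([17, 124, 418]) {
  cube([129, 152, 24]);
  translate([0, 0, 24]) cube([129, 24, 100]);
  translate([0, 128, 24]) cube([129, 24, 100]);
  translate([0, 24, 24]) cube([24, 104, 100]);
  translate([105, 24, 24]) cube([24, 104, 100]);
}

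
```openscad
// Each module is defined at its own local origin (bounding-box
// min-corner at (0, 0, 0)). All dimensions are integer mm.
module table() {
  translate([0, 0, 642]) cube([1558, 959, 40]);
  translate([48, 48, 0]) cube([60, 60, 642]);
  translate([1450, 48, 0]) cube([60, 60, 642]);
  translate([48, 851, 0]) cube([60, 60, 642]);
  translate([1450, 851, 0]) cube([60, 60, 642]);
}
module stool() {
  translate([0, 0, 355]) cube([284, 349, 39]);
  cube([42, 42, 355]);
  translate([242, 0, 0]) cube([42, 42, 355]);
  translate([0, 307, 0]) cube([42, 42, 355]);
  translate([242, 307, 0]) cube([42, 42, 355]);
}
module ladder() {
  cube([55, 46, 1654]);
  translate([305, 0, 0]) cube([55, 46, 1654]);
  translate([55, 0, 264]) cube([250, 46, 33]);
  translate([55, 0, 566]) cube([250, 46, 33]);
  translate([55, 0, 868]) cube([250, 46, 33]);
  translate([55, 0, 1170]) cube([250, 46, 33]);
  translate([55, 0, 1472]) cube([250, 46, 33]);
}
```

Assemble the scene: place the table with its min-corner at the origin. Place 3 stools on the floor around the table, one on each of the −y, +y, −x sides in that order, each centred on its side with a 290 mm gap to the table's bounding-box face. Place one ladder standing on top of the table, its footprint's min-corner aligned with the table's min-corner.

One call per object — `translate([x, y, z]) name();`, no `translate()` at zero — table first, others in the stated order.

table();
translate([637, -639, 0]) stool();
translate([637, 1249, 0]) stool();
translate([-574, 305, 0]) stool();
translate([0, 0, 682]) ladder();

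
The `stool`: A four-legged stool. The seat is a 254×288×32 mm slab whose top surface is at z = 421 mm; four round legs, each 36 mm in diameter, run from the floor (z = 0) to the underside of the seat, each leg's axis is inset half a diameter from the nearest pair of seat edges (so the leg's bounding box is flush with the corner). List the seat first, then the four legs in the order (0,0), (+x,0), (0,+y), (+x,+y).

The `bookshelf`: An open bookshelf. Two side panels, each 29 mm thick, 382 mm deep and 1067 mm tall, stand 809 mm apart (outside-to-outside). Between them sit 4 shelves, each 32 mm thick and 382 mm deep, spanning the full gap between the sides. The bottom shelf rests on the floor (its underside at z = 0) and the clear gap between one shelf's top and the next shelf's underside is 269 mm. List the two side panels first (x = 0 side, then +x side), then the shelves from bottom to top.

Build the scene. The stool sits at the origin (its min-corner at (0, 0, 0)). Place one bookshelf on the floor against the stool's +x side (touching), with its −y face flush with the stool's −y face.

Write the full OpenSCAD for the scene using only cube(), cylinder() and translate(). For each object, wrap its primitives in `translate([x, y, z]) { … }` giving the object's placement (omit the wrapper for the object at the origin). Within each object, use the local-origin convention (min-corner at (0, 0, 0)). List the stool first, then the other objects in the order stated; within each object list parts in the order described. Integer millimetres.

translate([0, 0, 389]) cube([254, 288, 32]);
translate([18, 18, 0]) cylinder(h = 389, r = 18);
translate([236, 18, 0]) cylinder(h = 389, r = 18);
translate([18, 270, 0]) cylinder(h = 389, r = 18);
translate([236, 270, 0]) cylinder(h = 389, r = 18);
translate([254, 0, 0]) {
  cube([29, 382, 1067]);
  translate([780, 0, 0]) cube([29, 382, 1067]);
  translate([29, 0, 0]) cube([751, 382, 32]);
  translate([29, 0, 301]) cube([751, 382, 32]);
  translate([29, 0, 602]) cube([751, 382, 32]);
  translate([29, 0, 903]) cube([751, 382, 32]);
}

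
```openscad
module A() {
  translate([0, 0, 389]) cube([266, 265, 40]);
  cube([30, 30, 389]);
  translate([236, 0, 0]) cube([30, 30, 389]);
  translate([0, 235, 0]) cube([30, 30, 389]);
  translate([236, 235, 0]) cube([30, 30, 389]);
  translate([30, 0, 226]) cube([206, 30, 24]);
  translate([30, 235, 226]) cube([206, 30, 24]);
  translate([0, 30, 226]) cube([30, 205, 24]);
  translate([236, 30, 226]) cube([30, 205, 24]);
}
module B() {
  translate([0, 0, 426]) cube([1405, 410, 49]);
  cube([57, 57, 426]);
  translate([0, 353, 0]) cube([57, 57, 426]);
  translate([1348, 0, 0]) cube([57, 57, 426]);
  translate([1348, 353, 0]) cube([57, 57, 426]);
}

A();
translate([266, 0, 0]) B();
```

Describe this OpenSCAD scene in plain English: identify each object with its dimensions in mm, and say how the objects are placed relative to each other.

A is a four-legged stool. The seat is 266×265 mm, 40 mm thick, top at z = 429 mm. It stands on four square legs, each 30×30 mm in cross-section, from z = 0 to the seat underside, each flush with a corner of the seat. Four stretchers, 30 mm wide and 24 mm tall, connect adjacent legs with their undersides at z = 226 mm, each running between the inner faces of the legs it joins and aligned with the legs' outer faces on the other axis.

B is a bench: a 1405×410 mm seat slab, 49 mm thick, top at z = 475 mm, on four 57×57 mm square legs flush with the seat corners and standing on z = 0.

The bench is against the stool's +x side, with their −y faces flush.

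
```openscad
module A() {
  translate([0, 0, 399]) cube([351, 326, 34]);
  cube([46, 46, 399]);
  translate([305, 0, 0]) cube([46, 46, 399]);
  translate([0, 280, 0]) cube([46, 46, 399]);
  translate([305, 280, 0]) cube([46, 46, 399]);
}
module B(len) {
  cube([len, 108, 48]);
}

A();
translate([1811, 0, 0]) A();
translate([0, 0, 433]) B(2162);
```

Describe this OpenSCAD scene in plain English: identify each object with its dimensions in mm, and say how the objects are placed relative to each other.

A is a simple wooden stool: a rectangular seat 351 mm (x) by 326 mm (y), 34 mm thick, top face at z = 433 mm, on four square legs, each 46×46 mm in cross-section. The legs rest on z = 0, each flush with a corner of the seat.

B is a rectangular beam 2162 mm long (x), 108 mm deep (y), 48 mm thick (z).

The beam spans the tops of two stools placed 1460 mm apart, resting at z = 433 mm.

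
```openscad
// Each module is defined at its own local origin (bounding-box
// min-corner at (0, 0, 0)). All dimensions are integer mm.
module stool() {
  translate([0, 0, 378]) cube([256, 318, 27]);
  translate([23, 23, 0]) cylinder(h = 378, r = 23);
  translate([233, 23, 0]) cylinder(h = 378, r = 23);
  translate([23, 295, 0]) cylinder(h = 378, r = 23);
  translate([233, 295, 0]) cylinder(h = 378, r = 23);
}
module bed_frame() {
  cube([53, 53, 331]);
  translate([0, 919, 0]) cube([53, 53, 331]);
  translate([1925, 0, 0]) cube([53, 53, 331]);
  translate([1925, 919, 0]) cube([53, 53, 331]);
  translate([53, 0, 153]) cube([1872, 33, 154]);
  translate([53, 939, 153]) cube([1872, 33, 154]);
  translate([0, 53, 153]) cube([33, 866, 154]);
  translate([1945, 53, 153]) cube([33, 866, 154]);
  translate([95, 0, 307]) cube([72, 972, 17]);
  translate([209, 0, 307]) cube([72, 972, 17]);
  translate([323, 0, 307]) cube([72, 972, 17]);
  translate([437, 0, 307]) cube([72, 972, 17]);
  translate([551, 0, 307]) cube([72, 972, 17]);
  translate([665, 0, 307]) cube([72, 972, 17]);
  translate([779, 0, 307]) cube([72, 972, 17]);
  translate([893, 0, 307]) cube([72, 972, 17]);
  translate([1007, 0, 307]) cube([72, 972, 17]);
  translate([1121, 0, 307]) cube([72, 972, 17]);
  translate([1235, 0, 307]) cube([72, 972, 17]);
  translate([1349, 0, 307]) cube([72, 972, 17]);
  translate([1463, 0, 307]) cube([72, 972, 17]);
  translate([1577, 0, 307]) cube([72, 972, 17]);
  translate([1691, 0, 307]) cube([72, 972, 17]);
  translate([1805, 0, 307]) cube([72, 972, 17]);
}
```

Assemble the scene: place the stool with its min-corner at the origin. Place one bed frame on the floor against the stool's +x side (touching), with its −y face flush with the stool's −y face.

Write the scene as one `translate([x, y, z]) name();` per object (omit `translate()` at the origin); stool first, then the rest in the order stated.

stool();
translate([256, 0, 0]) bed_frame();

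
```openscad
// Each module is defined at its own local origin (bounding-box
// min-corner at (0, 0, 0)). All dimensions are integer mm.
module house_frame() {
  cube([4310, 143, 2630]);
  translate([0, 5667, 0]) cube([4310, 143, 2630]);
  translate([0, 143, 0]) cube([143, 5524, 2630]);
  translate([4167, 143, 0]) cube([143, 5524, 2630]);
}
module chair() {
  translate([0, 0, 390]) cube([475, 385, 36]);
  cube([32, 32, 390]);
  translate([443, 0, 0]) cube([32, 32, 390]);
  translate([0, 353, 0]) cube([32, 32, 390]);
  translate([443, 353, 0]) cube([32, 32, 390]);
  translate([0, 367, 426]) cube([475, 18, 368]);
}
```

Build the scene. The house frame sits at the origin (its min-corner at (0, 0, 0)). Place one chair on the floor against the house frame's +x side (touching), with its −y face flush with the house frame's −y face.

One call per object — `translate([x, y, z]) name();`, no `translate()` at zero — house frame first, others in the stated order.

house_frame();
translate([4310, 0, 0]) chair();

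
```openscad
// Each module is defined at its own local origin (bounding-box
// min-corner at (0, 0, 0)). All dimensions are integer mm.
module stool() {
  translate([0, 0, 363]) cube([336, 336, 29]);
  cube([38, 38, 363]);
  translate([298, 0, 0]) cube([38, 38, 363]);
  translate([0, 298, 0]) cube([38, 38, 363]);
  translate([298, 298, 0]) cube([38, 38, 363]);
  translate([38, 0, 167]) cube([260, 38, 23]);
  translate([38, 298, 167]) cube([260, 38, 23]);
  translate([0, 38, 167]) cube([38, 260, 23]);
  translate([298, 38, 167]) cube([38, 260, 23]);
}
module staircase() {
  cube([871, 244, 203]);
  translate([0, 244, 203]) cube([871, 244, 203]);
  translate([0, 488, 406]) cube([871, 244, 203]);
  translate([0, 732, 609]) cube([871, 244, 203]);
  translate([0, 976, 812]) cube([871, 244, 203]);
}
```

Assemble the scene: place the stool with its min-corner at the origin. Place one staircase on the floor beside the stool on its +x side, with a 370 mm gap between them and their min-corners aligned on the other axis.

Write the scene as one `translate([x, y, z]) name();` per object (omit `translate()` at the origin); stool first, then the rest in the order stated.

stool();
translate([706, 0, 0]) staircase();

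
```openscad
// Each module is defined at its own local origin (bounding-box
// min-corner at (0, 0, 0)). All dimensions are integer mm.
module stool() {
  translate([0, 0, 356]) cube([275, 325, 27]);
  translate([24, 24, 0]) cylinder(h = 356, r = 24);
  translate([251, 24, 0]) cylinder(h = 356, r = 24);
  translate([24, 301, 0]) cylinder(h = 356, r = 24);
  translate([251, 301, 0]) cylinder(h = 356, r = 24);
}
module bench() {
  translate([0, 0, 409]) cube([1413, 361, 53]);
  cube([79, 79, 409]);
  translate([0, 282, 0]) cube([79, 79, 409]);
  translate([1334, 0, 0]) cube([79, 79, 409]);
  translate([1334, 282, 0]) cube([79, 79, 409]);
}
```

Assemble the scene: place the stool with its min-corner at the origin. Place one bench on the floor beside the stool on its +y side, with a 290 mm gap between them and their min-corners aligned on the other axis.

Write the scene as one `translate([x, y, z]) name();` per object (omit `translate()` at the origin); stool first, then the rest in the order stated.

stool();
translate([0, 615, 0]) bench();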